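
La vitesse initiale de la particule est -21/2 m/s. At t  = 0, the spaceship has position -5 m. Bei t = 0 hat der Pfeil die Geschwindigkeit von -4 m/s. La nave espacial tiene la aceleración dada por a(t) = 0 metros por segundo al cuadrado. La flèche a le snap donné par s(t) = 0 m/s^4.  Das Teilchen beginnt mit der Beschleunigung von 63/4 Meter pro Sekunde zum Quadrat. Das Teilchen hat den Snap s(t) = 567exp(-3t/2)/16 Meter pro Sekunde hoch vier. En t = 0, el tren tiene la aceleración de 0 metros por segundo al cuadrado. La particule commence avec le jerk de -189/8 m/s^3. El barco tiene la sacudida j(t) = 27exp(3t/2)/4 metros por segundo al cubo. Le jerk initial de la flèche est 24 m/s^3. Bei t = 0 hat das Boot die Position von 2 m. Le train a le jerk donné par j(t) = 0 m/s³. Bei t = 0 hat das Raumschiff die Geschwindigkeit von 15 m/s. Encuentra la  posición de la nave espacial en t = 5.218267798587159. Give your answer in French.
Pour résoudre ceci, nous devons prendre 2 intégrales de notre équation de l'accélération a(t) = 0. En intégrant l'accélération et en utilisant la condition initiale v(0) = 15, nous obtenons v(t) = 15. En intégrant la vitesse et en utilisant la condition initiale x(0) = -5, nous obtenons x(t) = 15·t - 5. Nous avons la position x(t) = 15·t - 5. En substituant t = 5.218267798587159: x(5.218267798587159) = 73.2740169788074.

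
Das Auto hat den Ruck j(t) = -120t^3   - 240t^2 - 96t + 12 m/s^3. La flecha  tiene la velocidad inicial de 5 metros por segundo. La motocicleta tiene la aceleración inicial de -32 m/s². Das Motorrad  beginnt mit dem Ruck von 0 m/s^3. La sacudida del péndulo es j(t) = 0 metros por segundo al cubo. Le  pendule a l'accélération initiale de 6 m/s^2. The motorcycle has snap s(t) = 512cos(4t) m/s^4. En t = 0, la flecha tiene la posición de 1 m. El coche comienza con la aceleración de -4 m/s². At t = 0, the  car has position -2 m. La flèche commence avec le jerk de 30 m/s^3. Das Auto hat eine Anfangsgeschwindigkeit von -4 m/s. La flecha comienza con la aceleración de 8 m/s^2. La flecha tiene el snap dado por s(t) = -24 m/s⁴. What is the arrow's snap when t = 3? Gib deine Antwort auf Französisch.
En utilisant s(t) = -24 et en substituant t = 3, nous trouvons s = -24.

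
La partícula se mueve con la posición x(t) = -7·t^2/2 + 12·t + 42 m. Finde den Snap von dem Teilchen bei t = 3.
Ausgehend von der Position x(t) = -7·t^2/2 + 12·t + 42, nehmen wir 4 Ableitungen. Die Ableitung von der Position ergibt die Geschwindigkeit: v(t) = 12 - 7·t. Die Ableitung von der Geschwindigkeit ergibt die Beschleunigung: a(t) = -7. Die Ableitung von der Beschleunigung ergibt den Ruck: j(t) = 0. Die Ableitung von dem Ruck ergibt den Snap: s(t) = 0. Mit s(t) = 0 und Einsetzen von t = 3, finden wir s = 0.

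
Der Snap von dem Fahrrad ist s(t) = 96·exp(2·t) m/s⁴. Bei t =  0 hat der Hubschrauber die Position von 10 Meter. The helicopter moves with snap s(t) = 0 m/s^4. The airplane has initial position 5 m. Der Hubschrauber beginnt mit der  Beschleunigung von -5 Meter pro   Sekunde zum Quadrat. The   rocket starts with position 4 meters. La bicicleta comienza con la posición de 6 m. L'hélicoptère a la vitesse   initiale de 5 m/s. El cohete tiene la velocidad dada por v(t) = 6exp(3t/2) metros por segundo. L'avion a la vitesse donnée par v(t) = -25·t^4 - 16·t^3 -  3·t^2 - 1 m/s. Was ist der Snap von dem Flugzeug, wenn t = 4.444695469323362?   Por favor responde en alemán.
Ausgehend von der Geschwindigkeit v(t) = -25·t^4 - 16·t^3 - 3·t^2 - 1, nehmen wir 3 Ableitungen. Mit d/dt von v(t) finden wir a(t) = -100·t^3 - 48·t^2 - 6·t. Durch Ableiten von der Beschleunigung erhalten wir den Ruck: j(t) = -300·t^2 - 96·t - 6. Durch Ableiten von dem Ruck erhalten wir den Snap: s(t) = -600·t - 96. Mit s(t) = -600·t - 96 und Einsetzen von t = 4.444695469323362, finden wir s = -2762.81728159402.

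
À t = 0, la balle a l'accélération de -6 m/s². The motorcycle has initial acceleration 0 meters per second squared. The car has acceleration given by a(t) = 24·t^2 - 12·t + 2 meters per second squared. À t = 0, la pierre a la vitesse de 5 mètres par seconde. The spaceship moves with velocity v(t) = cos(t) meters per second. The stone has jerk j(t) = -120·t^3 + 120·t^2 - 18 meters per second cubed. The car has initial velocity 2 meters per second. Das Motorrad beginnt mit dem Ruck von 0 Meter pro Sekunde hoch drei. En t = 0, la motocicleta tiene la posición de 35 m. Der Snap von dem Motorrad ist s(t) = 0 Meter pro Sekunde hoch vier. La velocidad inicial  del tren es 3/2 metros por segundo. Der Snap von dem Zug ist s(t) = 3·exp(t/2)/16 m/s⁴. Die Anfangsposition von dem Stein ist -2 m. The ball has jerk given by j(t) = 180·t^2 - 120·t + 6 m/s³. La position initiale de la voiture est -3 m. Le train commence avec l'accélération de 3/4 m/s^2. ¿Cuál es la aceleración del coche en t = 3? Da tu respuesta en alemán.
Aus der Gleichung für die Beschleunigung a(t) = 24·t^2 - 12·t + 2, setzen wir t = 3 ein und erhalten a = 182.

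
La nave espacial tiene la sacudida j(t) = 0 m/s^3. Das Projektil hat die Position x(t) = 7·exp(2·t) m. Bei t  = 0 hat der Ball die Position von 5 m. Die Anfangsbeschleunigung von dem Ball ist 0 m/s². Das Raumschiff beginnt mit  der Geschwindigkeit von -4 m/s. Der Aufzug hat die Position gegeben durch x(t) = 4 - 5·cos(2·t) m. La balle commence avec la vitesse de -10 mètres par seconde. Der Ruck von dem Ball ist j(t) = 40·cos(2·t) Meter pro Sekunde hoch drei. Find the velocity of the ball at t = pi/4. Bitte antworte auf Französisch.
En partant du jerk j(t) = 40·cos(2·t), nous prenons 2 primitives. La primitive du jerk, avec a(0) = 0, donne l'accélération: a(t) = 20·sin(2·t). En prenant ∫a(t)dt et en appliquant v(0) = -10, nous trouvons v(t) = -10·cos(2·t). En utilisant v(t) = -10·cos(2·t) et en substituant t = pi/4, nous trouvons v = 0.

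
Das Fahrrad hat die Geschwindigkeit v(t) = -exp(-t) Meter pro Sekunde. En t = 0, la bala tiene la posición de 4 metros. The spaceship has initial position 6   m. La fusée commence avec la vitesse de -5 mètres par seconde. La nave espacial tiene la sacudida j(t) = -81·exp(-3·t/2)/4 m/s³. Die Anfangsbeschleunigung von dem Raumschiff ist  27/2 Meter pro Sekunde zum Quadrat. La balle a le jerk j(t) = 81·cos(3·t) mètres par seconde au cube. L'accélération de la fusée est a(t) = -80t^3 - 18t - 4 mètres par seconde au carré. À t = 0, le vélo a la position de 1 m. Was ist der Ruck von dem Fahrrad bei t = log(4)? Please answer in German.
Wir müssen unsere Gleichung für die Geschwindigkeit v(t) = -exp(-t) 2-mal ableiten. Mit d/dt von v(t) finden wir a(t) = exp(-t). Durch Ableiten von der Beschleunigung erhalten wir den Ruck: j(t) = -exp(-t). Wir haben den Ruck j(t) = -exp(-t). Durch Einsetzen von t = log(4): j(log(4)) = -1/4.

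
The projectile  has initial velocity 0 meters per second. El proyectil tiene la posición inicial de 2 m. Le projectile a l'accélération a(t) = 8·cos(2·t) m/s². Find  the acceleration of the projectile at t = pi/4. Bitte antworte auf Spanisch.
De la ecuación de la aceleración a(t) = 8·cos(2·t), sustituimos t = pi/4 para obtener a = 0.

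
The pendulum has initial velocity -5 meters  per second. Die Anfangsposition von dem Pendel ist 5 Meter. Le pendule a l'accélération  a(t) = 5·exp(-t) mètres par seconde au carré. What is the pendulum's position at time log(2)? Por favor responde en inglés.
To solve this, we need to take 2 antiderivatives of our acceleration equation a(t) = 5·exp(-t). The integral of acceleration, with v(0) = -5, gives velocity: v(t) = -5·exp(-t). Integrating velocity and using the initial condition x(0) = 5, we get x(t) = 5·exp(-t). Using x(t) = 5·exp(-t) and substituting t = log(2), we find x = 5/2.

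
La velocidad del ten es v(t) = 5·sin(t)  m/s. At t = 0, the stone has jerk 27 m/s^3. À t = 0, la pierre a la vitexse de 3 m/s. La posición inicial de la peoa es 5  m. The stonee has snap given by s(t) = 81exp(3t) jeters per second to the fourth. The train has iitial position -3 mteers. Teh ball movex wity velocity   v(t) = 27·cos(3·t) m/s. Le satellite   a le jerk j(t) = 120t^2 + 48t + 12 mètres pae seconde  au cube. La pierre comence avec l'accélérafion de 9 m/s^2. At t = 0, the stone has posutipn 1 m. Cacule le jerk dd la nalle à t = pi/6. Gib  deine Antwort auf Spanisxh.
Partiendo de la velocidad v(t) = 27·cos(3·t), tomamos 2 derivadas. Tomando d/dt de v(t), encontramos a(t) = -81·sin(3·t). Tomando d/dt de a(t), encontramos j(t) = -243·cos(3·t). Tenemos la sacudida j(t) = -243·cos(3·t). Sustituyendo t = pi/6: j(pi/6) = 0.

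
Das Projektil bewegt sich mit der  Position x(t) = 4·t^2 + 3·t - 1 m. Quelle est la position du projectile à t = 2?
En utilisant x(t) = 4·t^2 + 3·t - 1 et en substituant t = 2, nous trouvons x = 21.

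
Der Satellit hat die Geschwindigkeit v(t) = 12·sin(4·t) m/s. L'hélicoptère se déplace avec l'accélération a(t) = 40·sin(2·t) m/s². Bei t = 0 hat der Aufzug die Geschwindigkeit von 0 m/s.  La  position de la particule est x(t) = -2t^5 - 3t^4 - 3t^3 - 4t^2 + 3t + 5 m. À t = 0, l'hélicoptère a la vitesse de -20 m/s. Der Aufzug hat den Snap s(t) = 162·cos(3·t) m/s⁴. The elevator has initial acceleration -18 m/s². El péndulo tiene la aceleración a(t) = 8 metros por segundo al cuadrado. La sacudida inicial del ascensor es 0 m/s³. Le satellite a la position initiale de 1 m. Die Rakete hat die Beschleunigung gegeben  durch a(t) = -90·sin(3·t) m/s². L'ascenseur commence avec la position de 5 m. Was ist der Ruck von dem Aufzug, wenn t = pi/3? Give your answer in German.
Wir müssen unsere Gleichung für den Snap s(t) = 162·cos(3·t) 1-mal integrieren. Durch Integration von dem Snap und Verwendung der Anfangsbedingung j(0) = 0, erhalten wir j(t) = 54·sin(3·t). Wir haben den Ruck j(t) = 54·sin(3·t). Durch Einsetzen von t = pi/3: j(pi/3) = 0.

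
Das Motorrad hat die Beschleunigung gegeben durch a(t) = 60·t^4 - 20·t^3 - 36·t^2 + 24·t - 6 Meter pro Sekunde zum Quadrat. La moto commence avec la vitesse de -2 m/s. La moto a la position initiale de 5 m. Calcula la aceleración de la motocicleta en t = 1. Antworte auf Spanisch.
Usando a(t) = 60·t^4 - 20·t^3 - 36·t^2 + 24·t - 6 y sustituyendo t = 1, encontramos a = 22.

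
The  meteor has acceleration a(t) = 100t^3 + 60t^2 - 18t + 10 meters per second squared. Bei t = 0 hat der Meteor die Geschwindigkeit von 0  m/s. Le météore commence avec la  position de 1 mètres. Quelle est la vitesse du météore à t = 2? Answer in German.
Ausgehend von der Beschleunigung a(t) = 100·t^3 + 60·t^2 - 18·t + 10, nehmen wir 1 Stammfunktion. Mit ∫a(t)dt und Anwendung von v(0) = 0, finden wir v(t) = t·(25·t^3 + 20·t^2 - 9·t + 10). Mit v(t) = t·(25·t^3 + 20·t^2 - 9·t + 10) und Einsetzen von t = 2, finden wir v = 544.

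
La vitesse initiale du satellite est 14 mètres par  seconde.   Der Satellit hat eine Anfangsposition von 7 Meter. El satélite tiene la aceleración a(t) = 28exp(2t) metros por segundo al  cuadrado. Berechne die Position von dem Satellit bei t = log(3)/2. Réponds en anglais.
Starting from acceleration a(t) = 28·exp(2·t), we take 2 antiderivatives. The antiderivative of acceleration, with v(0) = 14, gives velocity: v(t) = 14·exp(2·t). The antiderivative of velocity is position. Using x(0) = 7, we get x(t) = 7·exp(2·t). Using x(t) = 7·exp(2·t) and substituting t = log(3)/2, we find x = 21.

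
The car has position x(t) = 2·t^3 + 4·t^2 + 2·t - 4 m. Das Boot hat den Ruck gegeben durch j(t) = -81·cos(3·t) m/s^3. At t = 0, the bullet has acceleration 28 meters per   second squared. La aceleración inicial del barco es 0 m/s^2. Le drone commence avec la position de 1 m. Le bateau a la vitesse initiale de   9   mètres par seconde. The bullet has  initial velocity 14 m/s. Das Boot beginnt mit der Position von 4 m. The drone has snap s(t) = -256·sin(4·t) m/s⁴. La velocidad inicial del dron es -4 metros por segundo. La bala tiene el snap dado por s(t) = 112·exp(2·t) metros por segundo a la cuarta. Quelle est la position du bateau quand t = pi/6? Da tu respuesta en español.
Debemos encontrar la integral de nuestra ecuación de la sacudida j(t) = -81·cos(3·t) 3 veces. La integral de la sacudida, con a(0) = 0, da la aceleración: a(t) = -27·sin(3·t). Tomando ∫a(t)dt y aplicando v(0) = 9, encontramos v(t) = 9·cos(3·t). La antiderivada de la velocidad es la posición. Usando x(0) = 4, obtenemos x(t) = 3·sin(3·t) + 4. De la ecuación de la posición x(t) = 3·sin(3·t) + 4, sustituimos t = pi/6 para obtener x = 7.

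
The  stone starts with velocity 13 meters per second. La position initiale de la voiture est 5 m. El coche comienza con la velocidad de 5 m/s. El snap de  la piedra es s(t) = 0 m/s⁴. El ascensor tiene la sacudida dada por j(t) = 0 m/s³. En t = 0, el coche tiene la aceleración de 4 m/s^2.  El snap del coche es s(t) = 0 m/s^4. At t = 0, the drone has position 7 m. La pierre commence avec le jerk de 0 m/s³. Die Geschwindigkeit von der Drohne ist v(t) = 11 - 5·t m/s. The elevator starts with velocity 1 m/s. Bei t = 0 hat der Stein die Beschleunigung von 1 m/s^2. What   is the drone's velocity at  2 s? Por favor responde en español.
Tenemos la velocidad v(t) = 11 - 5·t. Sustituyendo t = 2: v(2) = 1.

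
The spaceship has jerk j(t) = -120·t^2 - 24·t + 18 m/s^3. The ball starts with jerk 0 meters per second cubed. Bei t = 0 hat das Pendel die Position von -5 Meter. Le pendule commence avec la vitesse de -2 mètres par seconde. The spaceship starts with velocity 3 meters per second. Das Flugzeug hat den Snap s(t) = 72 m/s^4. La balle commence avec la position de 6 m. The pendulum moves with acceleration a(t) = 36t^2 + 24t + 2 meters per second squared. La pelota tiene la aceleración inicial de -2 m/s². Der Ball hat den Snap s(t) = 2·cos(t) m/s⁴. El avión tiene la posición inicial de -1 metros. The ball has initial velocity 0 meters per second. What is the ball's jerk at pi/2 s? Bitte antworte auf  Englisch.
Starting from snap s(t) = 2·cos(t), we take 1 antiderivative. Finding the integral of s(t) and using j(0) = 0: j(t) = 2·sin(t). Using j(t) = 2·sin(t) and substituting t = pi/2, we find j = 2.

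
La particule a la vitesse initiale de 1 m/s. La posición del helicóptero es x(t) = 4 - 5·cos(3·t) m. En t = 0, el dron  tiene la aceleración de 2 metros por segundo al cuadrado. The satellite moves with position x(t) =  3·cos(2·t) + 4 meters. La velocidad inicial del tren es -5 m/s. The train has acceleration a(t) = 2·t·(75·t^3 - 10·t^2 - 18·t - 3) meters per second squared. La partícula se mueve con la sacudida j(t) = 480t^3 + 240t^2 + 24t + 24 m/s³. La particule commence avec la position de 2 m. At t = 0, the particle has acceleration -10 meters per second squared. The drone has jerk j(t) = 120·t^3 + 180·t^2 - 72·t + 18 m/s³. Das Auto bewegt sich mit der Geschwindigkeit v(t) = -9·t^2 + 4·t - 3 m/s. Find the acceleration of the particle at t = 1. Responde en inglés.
Starting from jerk j(t) = 480·t^3 + 240·t^2 + 24·t + 24, we take 1 integral. The integral of jerk, with a(0) = -10, gives acceleration: a(t) = 120·t^4 + 80·t^3 + 12·t^2 + 24·t - 10. Using a(t) = 120·t^4 + 80·t^3 + 12·t^2 + 24·t - 10 and substituting t = 1, we find a = 226.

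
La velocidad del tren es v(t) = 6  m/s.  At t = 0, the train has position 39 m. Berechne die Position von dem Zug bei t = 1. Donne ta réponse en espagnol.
Partiendo de la velocidad v(t) = 6, tomamos 1 antiderivada. La antiderivada de la velocidad es la posición. Usando x(0) = 39, obtenemos x(t) = 6·t + 39. De la ecuación de la posición x(t) = 6·t + 39, sustituimos t = 1 para obtener x = 45.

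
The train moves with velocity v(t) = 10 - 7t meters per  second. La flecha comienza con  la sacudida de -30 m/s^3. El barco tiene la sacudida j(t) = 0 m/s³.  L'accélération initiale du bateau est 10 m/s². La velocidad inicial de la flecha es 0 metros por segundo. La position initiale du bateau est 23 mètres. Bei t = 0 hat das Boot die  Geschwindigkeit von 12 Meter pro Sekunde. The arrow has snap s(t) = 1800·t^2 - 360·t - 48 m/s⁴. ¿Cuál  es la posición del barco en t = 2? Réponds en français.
Pour résoudre ceci, nous devons prendre 3 primitives de notre équation du jerk j(t) = 0. En prenant ∫j(t)dt et en appliquant a(0) = 10, nous trouvons a(t) = 10. L'intégrale de l'accélération, avec v(0) = 12, donne la vitesse: v(t) = 10·t + 12. La primitive de la vitesse, avec x(0) = 23, donne la position: x(t) = 5·t^2 + 12·t + 23. De l'équation de la position x(t) = 5·t^2 + 12·t + 23, nous substituons t = 2 pour obtenir x = 67.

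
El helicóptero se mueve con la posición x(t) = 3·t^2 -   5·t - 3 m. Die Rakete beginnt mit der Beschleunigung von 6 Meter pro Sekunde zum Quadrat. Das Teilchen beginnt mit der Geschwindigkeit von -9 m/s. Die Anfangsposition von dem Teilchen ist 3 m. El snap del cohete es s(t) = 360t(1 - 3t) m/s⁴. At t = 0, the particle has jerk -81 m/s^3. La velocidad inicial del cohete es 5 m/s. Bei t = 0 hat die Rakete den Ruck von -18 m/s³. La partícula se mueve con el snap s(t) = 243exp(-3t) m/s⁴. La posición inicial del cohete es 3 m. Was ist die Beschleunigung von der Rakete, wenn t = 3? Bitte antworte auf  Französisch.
Pour résoudre ceci, nous devons prendre 2 intégrales de notre équation du snap s(t) = 360·t·(1 - 3·t). En intégrant le snap et en utilisant la condition initiale j(0) = -18, nous obtenons j(t) = -360·t^3 + 180·t^2 - 18. La primitive du jerk, avec a(0) = 6, donne l'accélération: a(t) = -90·t^4 + 60·t^3 - 18·t + 6. Nous avons l'accélération a(t) = -90·t^4 + 60·t^3 - 18·t + 6. En substituant t = 3: a(3) = -5718.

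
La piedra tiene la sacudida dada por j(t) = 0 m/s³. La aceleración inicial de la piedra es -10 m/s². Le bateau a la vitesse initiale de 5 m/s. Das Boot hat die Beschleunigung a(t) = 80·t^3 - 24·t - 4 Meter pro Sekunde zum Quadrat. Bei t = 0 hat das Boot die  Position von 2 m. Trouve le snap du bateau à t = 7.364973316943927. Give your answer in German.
Wir müssen unsere Gleichung für die Beschleunigung a(t) = 80·t^3 - 24·t - 4 2-mal ableiten. Durch Ableiten von der Beschleunigung erhalten wir den Ruck: j(t) = 240·t^2 - 24. Die Ableitung von dem Ruck ergibt den Snap: s(t) = 480·t. Wir haben den Snap s(t) = 480·t. Durch Einsetzen von t = 7.364973316943927: s(7.364973316943927) = 3535.18719213308.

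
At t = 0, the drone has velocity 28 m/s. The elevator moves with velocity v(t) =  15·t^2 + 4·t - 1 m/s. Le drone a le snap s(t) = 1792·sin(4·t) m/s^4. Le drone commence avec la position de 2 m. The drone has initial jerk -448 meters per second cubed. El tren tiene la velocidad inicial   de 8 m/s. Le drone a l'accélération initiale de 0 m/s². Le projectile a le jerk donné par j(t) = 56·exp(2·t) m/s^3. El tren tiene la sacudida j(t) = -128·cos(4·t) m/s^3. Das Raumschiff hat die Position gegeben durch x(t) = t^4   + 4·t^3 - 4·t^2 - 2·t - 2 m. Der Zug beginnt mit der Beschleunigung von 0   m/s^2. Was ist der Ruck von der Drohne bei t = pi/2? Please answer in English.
To find the answer, we compute 1 integral of s(t) = 1792·sin(4·t). The antiderivative of snap is jerk. Using j(0) = -448, we get j(t) = -448·cos(4·t). From the given jerk equation j(t) = -448·cos(4·t), we substitute t = pi/2 to get j = -448.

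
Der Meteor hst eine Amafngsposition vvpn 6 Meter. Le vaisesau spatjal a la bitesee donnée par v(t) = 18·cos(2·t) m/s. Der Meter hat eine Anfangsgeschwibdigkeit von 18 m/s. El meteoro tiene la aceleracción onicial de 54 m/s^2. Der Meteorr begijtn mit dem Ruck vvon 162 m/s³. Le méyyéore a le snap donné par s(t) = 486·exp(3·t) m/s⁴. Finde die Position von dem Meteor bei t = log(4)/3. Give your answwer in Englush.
We need to integrate our snap equation s(t) = 486·exp(3·t) 4 times. The antiderivative of snap is jerk. Using j(0) = 162, we get j(t) = 162·exp(3·t). The antiderivative of jerk is acceleration. Using a(0) = 54, we get a(t) = 54·exp(3·t). Integrating acceleration and using the initial condition v(0) = 18, we get v(t) = 18·exp(3·t). Taking ∫v(t)dt and applying x(0) = 6, we find x(t) = 6·exp(3·t). From the given position equation x(t) = 6·exp(3·t), we substitute t = log(4)/3 to get x = 24.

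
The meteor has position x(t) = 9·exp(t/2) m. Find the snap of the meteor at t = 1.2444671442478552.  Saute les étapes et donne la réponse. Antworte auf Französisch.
s(1.2444671442478552) = 1.04798516180999.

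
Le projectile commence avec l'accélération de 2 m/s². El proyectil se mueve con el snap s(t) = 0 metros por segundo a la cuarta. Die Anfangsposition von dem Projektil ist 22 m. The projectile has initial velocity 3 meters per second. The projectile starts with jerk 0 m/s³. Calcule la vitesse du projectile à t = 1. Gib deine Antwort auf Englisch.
Starting from snap s(t) = 0, we take 3 integrals. Integrating snap and using the initial condition j(0) = 0, we get j(t) = 0. The integral of jerk, with a(0) = 2, gives acceleration: a(t) = 2. Finding the antiderivative of a(t) and using v(0) = 3: v(t) = 2·t + 3. From the given velocity equation v(t) = 2·t + 3, we substitute t = 1 to get v = 5.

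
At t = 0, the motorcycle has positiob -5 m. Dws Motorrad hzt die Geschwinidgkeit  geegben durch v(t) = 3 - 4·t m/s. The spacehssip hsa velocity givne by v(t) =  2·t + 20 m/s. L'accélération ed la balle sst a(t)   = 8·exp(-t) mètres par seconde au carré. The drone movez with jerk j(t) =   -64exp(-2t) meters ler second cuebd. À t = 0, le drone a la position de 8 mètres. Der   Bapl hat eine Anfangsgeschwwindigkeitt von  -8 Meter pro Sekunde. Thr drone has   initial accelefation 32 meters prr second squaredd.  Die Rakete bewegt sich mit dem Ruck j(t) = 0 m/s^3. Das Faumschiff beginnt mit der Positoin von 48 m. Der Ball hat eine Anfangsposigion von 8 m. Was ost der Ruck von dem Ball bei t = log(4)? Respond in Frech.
Nous devons dériver notre équation de l'accélération a(t) = 8·exp(-t) 1 fois. En dérivant l'accélération, nous obtenons le jerk: j(t) = -8·exp(-t). Nous avons le jerk j(t) = -8·exp(-t). En substituant t = log(4): j(log(4)) = -2.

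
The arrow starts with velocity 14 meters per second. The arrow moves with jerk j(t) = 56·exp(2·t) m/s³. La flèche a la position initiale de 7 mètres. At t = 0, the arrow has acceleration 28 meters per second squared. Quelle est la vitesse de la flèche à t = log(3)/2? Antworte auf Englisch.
We need to integrate our jerk equation j(t) = 56·exp(2·t) 2 times. The integral of jerk, with a(0) = 28, gives acceleration: a(t) = 28·exp(2·t). The antiderivative of acceleration, with v(0) = 14, gives velocity: v(t) = 14·exp(2·t). From the given velocity equation v(t) = 14·exp(2·t), we substitute t = log(3)/2 to get v = 42.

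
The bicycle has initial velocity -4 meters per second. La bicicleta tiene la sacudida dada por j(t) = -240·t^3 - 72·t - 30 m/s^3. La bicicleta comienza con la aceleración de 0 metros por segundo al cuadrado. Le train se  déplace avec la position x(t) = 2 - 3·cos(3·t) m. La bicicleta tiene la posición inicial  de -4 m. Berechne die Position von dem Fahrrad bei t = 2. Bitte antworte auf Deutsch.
Um dies zu lösen, müssen wir 3 Integrale unserer Gleichung für den Ruck j(t) = -240·t^3 - 72·t - 30 finden. Die Stammfunktion von dem Ruck, mit a(0) = 0, ergibt die Beschleunigung: a(t) = 6·t·(-10·t^3 - 6·t - 5). Durch Integration von der Beschleunigung und Verwendung der Anfangsbedingung v(0) = -4, erhalten wir v(t) = -12·t^5 - 12·t^3 - 15·t^2 - 4. Das Integral von der Geschwindigkeit ist die Position. Mit x(0) = -4 erhalten wir x(t) = -2·t^6 - 3·t^4 - 5·t^3 - 4·t - 4. Wir haben die Position x(t) = -2·t^6 - 3·t^4 - 5·t^3 - 4·t - 4. Durch Einsetzen von t = 2: x(2) = -228.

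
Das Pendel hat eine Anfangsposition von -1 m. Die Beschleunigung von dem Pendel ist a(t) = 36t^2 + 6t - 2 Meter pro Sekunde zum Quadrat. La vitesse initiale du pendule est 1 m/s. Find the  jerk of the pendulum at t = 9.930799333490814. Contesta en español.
Debemos derivar nuestra ecuación de la aceleración a(t) = 36·t^2 + 6·t - 2 1 vez. Tomando d/dt de a(t), encontramos j(t) = 72·t + 6. Tenemos la sacudida j(t) = 72·t + 6. Sustituyendo t = 9.930799333490814: j(9.930799333490814) = 721.017552011339.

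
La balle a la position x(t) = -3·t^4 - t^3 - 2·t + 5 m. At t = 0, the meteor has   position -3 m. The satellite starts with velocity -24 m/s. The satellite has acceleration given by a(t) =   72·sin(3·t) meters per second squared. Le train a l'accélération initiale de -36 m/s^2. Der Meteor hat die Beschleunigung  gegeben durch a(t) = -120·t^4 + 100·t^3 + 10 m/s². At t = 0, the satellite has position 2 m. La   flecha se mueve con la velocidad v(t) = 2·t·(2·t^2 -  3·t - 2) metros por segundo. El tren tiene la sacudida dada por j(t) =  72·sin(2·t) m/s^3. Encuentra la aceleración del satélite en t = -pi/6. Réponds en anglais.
We have acceleration a(t) = 72·sin(3·t). Substituting t = -pi/6: a(-pi/6) = -72.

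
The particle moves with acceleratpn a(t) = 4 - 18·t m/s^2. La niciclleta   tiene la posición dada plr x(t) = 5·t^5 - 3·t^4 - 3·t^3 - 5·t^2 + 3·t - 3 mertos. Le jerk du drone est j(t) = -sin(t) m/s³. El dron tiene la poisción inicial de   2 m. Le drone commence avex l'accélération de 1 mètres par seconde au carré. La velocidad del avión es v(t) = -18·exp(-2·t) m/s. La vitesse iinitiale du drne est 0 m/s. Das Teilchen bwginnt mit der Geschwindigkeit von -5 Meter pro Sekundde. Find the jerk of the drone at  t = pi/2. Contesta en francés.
Nous avons le jerk j(t) = -sin(t). En substituant t = pi/2: j(pi/2) = -1.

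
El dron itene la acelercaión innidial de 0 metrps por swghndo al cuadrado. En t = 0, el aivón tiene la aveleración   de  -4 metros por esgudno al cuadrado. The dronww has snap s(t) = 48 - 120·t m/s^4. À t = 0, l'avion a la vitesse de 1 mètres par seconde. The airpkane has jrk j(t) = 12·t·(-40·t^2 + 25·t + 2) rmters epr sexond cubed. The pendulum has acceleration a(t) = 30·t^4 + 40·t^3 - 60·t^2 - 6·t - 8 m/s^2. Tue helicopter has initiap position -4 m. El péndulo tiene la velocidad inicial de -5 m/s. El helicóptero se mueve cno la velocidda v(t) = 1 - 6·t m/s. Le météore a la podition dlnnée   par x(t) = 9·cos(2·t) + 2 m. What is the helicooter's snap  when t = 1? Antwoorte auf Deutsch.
Ausgehend von der Geschwindigkeit v(t) = 1 - 6·t, nehmen wir 3 Ableitungen. Durch Ableiten von der Geschwindigkeit erhalten wir die Beschleunigung: a(t) = -6. Mit d/dt von a(t) finden wir j(t) = 0. Die Ableitung von dem Ruck ergibt den Snap: s(t) = 0. Mit s(t) = 0 und Einsetzen von t = 1, finden wir s = 0.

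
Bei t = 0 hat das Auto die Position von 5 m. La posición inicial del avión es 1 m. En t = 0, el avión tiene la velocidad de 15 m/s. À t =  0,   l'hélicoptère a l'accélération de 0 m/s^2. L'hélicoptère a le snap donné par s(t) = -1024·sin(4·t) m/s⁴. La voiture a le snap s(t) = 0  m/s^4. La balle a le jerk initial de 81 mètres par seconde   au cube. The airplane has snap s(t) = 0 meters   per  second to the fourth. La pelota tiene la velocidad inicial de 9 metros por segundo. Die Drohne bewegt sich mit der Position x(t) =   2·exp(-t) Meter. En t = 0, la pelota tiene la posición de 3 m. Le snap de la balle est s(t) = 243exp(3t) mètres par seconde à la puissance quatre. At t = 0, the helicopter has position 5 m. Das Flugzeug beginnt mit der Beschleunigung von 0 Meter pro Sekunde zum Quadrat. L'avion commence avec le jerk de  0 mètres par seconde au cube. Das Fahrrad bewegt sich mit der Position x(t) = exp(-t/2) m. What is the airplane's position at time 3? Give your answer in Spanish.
Necesitamos integrar nuestra ecuación del snap s(t) = 0 4 veces. Integrando el snap y usando la condición inicial j(0) = 0, obtenemos j(t) = 0. Tomando ∫j(t)dt y aplicando a(0) = 0, encontramos a(t) = 0. Tomando ∫a(t)dt y aplicando v(0) = 15, encontramos v(t) = 15. Integrando la velocidad y usando la condición inicial x(0) = 1, obtenemos x(t) = 15·t + 1. Usando x(t) = 15·t + 1 y sustituyendo t = 3, encontramos x = 46.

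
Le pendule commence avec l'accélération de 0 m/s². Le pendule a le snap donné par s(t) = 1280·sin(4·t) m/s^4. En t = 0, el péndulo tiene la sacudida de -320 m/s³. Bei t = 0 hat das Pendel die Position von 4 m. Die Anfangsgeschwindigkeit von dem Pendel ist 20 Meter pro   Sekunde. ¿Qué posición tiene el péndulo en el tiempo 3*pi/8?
Debemos encontrar la antiderivada de nuestra ecuación del snap s(t) = 1280·sin(4·t) 4 veces. La integral del snap es la sacudida. Usando j(0) = -320, obtenemos j(t) = -320·cos(4·t). Tomando ∫j(t)dt y aplicando a(0) = 0, encontramos a(t) = -80·sin(4·t). Tomando ∫a(t)dt y aplicando v(0) = 20, encontramos v(t) = 20·cos(4·t). Tomando ∫v(t)dt y aplicando x(0) = 4, encontramos x(t) = 5·sin(4·t) + 4. De la ecuación de la posición x(t) = 5·sin(4·t) + 4, sustituimos t = 3*pi/8 para obtener x = -1.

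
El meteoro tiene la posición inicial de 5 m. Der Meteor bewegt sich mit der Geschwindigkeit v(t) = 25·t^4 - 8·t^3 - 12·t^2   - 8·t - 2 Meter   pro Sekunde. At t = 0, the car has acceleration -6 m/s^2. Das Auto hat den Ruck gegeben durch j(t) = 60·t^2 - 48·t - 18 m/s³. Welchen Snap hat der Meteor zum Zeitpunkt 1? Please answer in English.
Starting from velocity v(t) = 25·t^4 - 8·t^3 - 12·t^2 - 8·t - 2, we take 3 derivatives. Taking d/dt of v(t), we find a(t) = 100·t^3 - 24·t^2 - 24·t - 8. Differentiating acceleration, we get jerk: j(t) = 300·t^2 - 48·t - 24. The derivative of jerk gives snap: s(t) = 600·t - 48. We have snap s(t) = 600·t - 48. Substituting t = 1: s(1) = 552.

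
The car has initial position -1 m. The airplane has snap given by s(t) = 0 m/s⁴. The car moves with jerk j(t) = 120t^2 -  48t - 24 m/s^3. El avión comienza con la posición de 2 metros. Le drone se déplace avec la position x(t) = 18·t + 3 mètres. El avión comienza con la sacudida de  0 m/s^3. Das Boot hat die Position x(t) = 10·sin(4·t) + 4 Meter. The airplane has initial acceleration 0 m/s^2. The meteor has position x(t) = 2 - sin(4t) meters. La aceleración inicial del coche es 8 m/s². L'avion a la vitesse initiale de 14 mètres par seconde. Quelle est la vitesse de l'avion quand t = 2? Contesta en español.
Necesitamos integrar nuestra ecuación del snap s(t) = 0 3 veces. Integrando el snap y usando la condición inicial j(0) = 0, obtenemos j(t) = 0. Tomando ∫j(t)dt y aplicando a(0) = 0, encontramos a(t) = 0. La antiderivada de la aceleración es la velocidad. Usando v(0) = 14, obtenemos v(t) = 14. Tenemos la velocidad v(t) = 14. Sustituyendo t = 2: v(2) = 14.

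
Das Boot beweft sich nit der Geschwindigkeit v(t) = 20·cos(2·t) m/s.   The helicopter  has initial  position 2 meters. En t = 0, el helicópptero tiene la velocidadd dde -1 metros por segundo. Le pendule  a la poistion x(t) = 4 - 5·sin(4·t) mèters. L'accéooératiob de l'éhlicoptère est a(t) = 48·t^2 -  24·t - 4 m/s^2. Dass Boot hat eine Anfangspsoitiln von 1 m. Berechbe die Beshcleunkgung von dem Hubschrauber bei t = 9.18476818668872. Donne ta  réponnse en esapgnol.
Usando a(t) = 48·t^2 - 24·t - 4 y sustituyendo t = 9.18476818668872, encontramos a = 3824.84396239351.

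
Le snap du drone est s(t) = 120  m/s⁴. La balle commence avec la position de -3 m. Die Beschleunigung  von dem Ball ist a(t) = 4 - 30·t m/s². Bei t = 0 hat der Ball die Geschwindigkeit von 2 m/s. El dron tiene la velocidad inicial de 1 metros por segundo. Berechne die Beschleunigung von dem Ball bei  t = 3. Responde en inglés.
We have acceleration a(t) = 4 - 30·t. Substituting t = 3: a(3) = -86.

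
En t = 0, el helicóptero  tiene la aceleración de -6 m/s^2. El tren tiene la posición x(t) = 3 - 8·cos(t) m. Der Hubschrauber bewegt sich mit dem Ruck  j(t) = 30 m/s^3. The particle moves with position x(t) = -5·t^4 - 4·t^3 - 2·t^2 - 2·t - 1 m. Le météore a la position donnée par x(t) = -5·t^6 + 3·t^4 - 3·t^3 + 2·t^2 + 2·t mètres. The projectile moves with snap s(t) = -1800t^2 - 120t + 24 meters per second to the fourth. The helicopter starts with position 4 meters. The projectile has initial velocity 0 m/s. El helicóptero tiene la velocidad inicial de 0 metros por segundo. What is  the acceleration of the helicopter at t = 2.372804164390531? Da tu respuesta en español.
Para resolver esto, necesitamos tomar 1 antiderivada de nuestra ecuación de la sacudida j(t) = 30. La antiderivada de la sacudida es la aceleración. Usando a(0) = -6, obtenemos a(t) = 30·t - 6. Usando a(t) = 30·t - 6 y sustituyendo t = 2.372804164390531, encontramos a = 65.1841249317159.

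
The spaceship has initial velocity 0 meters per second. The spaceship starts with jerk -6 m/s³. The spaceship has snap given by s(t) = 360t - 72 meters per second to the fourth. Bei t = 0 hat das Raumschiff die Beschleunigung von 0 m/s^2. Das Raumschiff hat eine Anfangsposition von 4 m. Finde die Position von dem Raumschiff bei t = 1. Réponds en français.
Nous devons intégrer notre équation du snap s(t) = 360·t - 72 4 fois. L'intégrale du snap, avec j(0) = -6, donne le jerk: j(t) = 180·t^2 - 72·t - 6. En intégrant le jerk et en utilisant la condition initiale a(0) = 0, nous obtenons a(t) = 6·t·(10·t^2 - 6·t - 1). En prenant ∫a(t)dt et en appliquant v(0) = 0, nous trouvons v(t) = t^2·(15·t^2 - 12·t - 3). L'intégrale de la vitesse, avec x(0) = 4, donne la position: x(t) = 3·t^5 - 3·t^4 - t^3 + 4. En utilisant x(t) = 3·t^5 - 3·t^4 - t^3 + 4 et en substituant t = 1, nous trouvons x = 3.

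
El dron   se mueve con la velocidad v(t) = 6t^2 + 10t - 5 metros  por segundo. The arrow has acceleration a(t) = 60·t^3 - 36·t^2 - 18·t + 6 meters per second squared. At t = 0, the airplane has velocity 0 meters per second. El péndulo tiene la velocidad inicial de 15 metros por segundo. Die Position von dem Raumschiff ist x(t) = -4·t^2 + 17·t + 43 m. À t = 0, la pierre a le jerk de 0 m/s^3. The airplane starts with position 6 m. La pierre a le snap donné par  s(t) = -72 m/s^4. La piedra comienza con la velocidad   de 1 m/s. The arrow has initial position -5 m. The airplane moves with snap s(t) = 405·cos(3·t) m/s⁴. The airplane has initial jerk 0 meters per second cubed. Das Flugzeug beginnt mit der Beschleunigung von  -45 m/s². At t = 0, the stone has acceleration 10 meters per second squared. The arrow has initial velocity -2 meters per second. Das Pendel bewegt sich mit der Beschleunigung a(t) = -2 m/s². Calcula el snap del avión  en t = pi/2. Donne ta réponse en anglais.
Using s(t) = 405·cos(3·t) and substituting t = pi/2, we find s = 0.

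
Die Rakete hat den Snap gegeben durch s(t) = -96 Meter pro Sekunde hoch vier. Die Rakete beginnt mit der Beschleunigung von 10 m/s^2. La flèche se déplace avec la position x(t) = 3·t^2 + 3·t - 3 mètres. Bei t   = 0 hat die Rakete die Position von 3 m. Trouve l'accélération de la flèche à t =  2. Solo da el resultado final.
L'accélération à t = 2 est a = 6.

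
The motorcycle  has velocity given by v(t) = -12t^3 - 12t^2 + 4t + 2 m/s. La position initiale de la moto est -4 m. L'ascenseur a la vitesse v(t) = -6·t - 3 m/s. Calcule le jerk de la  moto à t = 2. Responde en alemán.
Wir müssen unsere Gleichung für die Geschwindigkeit v(t) = -12·t^3 - 12·t^2 + 4·t + 2 2-mal ableiten. Die Ableitung von der Geschwindigkeit ergibt die Beschleunigung: a(t) = -36·t^2 - 24·t + 4. Die Ableitung von der Beschleunigung ergibt den Ruck: j(t) = -72·t - 24. Mit j(t) = -72·t - 24 und Einsetzen von t = 2, finden wir j = -168.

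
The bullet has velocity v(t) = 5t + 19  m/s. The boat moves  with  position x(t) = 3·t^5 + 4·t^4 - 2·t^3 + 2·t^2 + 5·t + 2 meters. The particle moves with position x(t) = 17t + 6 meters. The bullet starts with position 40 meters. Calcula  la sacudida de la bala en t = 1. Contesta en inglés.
To solve this, we need to take 2 derivatives of our velocity equation v(t) = 5·t + 19. Differentiating velocity, we get acceleration: a(t) = 5. Differentiating acceleration, we get jerk: j(t) = 0. We have jerk j(t) = 0. Substituting t = 1: j(1) = 0.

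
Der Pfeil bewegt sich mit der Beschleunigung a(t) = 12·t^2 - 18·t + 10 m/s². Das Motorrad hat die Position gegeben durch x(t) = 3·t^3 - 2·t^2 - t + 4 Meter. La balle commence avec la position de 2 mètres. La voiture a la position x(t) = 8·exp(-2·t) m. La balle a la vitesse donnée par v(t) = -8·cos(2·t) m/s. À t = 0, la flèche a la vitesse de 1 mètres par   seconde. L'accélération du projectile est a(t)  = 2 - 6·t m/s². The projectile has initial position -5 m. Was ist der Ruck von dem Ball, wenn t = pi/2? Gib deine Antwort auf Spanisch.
Para resolver esto, necesitamos tomar 2 derivadas de nuestra ecuación de la velocidad v(t) = -8·cos(2·t). Derivando la velocidad, obtenemos la aceleración: a(t) = 16·sin(2·t). La derivada de la aceleración da la sacudida: j(t) = 32·cos(2·t). Usando j(t) = 32·cos(2·t) y sustituyendo t = pi/2, encontramos j = -32.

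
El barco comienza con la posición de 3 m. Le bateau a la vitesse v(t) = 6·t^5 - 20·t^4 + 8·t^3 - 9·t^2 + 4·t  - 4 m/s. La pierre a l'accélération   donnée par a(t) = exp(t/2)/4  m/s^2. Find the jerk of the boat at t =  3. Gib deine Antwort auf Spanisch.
Partiendo de la velocidad v(t) = 6·t^5 - 20·t^4 + 8·t^3 - 9·t^2 + 4·t - 4, tomamos 2 derivadas. Derivando la velocidad, obtenemos la aceleración: a(t) = 30·t^4 - 80·t^3 + 24·t^2 - 18·t + 4. Derivando la aceleración, obtenemos la sacudida: j(t) = 120·t^3 - 240·t^2 + 48·t - 18. De la ecuación de la sacudida j(t) = 120·t^3 - 240·t^2 + 48·t - 18, sustituimos t = 3 para obtener j = 1206.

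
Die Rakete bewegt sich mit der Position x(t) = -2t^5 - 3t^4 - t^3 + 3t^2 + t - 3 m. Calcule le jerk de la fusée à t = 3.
Pour résoudre ceci, nous devons prendre 3 dérivées de notre équation de la position x(t) = -2·t^5 - 3·t^4 - t^3 + 3·t^2 + t - 3. La dérivée de la position donne la vitesse: v(t) = -10·t^4 - 12·t^3 - 3·t^2 + 6·t + 1. La dérivée de la vitesse donne l'accélération: a(t) = -40·t^3 - 36·t^2 - 6·t + 6. La dérivée de l'accélération donne le jerk: j(t) = -120·t^2 - 72·t - 6. En utilisant j(t) = -120·t^2 - 72·t - 6 et en substituant t = 3, nous trouvons j = -1302.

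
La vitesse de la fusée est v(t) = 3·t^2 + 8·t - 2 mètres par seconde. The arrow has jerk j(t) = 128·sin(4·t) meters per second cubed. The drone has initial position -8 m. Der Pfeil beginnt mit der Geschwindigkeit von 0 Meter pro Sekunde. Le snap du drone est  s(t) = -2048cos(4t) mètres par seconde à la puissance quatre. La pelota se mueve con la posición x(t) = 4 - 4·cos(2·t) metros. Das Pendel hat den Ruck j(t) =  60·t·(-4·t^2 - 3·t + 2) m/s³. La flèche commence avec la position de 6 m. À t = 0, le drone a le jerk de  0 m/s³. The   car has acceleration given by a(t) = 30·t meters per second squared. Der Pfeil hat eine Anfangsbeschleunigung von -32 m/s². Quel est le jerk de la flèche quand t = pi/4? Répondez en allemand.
Mit j(t) = 128·sin(4·t) und Einsetzen von t = pi/4, finden wir j = 0.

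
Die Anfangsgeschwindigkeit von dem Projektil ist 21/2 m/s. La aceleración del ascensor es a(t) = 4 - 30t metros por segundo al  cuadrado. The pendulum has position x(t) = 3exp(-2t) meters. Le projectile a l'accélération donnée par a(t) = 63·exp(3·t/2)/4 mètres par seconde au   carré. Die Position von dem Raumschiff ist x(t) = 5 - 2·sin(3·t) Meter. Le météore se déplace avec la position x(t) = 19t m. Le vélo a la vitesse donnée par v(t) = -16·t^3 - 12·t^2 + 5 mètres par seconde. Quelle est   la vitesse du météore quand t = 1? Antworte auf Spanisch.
Debemos derivar nuestra ecuación de la posición x(t) = 19·t 1 vez. Tomando d/dt de x(t), encontramos v(t) = 19. De la ecuación de la velocidad v(t) = 19, sustituimos t = 1 para obtener v = 19.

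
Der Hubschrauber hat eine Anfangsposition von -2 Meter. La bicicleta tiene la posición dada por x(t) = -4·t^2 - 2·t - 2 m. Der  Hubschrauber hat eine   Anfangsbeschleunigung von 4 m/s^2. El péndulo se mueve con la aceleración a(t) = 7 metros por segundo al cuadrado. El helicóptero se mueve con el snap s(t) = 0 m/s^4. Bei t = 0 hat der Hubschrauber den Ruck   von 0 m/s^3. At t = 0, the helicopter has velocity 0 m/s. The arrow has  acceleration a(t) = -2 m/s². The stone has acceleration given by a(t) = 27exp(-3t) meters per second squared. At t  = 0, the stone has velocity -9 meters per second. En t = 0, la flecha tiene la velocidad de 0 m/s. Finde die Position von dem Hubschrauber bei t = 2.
Wir müssen unsere Gleichung für den Snap s(t) = 0 4-mal integrieren. Das Integral von dem Snap ist der Ruck. Mit j(0) = 0 erhalten wir j(t) = 0. Mit ∫j(t)dt und Anwendung von a(0) = 4, finden wir a(t) = 4. Mit ∫a(t)dt und Anwendung von v(0) = 0, finden wir v(t) = 4·t. Mit ∫v(t)dt und Anwendung von x(0) = -2, finden wir x(t) = 2·t^2 - 2. Aus der Gleichung für die Position x(t) = 2·t^2 - 2, setzen wir t = 2 ein und erhalten x = 6.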